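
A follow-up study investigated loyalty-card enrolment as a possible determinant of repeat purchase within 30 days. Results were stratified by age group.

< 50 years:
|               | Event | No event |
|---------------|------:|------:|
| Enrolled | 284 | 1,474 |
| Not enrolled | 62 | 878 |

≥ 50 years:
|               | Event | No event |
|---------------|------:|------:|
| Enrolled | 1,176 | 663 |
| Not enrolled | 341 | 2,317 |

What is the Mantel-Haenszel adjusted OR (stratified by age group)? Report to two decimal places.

OR_MH = Σ(aᵢdᵢ/nᵢ) / Σ(bᵢcᵢ/nᵢ), where nᵢ is the stratum total.
Stratum 1 (< 50 years): n = 2698; a·d/n = 284·878/2698 = 92.4211; b·c/n = 1474·62/2698 = 33.8725
Stratum 2 (≥ 50 years): n = 4497; a·d/n = 1176·2317/4497 = 605.9133; b·c/n = 663·341/4497 = 50.2742
OR_MH = (92.4211 + 605.9133) / (33.8725 + 50.2742) = 698.3343 / 84.1467 = 8.29901

8.30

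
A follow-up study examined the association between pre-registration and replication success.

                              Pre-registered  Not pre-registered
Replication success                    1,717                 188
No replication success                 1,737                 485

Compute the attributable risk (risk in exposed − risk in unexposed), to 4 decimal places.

Reading the table with exposure as columns: a = 1717 (Pre-registered, case), b = 1737 (Pre-registered, non-case), c = 188 (Not pre-registered, case), d = 485.
Risk in exposed = 1717/3454 = 0.497105; risk in unexposed = 188/673 = 0.279346.
Risk difference = 0.497105 − 0.279346 = 0.217759

0.2178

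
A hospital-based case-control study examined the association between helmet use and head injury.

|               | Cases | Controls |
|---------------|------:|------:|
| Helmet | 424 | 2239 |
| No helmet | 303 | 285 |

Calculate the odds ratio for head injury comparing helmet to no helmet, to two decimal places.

Cells: a = 424, b = 2239, c = 303, d = 285.
OR = (a·d)/(b·c) = (424 × 285) / (2239 × 303) = 120840 / 678417 = 0.17812
Exposure is associated with lower odds of head injury (OR = 0.18 < 1).

0.18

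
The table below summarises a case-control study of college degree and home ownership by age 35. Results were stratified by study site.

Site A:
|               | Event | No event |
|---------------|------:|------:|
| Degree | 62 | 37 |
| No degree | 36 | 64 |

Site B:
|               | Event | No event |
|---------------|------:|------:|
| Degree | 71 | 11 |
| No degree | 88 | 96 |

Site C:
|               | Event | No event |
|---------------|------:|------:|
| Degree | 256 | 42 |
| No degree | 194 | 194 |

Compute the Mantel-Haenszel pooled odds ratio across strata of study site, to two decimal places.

OR_MH = Σ(aᵢdᵢ/nᵢ) / Σ(bᵢcᵢ/nᵢ), where nᵢ is the stratum total.
Stratum 1 (Site A): n = 199; a·d/n = 62·64/199 = 19.9397; b·c/n = 37·36/199 = 6.6935
Stratum 2 (Site B): n = 266; a·d/n = 71·96/266 = 25.6241; b·c/n = 11·88/266 = 3.6391
Stratum 3 (Site C): n = 686; a·d/n = 256·194/686 = 72.3965; b·c/n = 42·194/686 = 11.8776
OR_MH = (19.9397 + 25.6241 + 72.3965) / (6.6935 + 3.6391 + 11.8776) = 117.9603 / 22.2101 = 5.31111

5.31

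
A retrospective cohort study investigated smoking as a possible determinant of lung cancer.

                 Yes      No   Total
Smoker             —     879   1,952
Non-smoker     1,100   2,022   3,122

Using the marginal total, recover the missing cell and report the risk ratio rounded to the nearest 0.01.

The missing cell is in the exposed row: 1952 − 879 = 1073.
So a = 1073, b = 879, c = 1100, d = 2022.
RR = [a/(a+b)] / [c/(c+d)] = (1073/1952) / (1100/3122) = 0.54969/0.35234 = 1.56013

1.56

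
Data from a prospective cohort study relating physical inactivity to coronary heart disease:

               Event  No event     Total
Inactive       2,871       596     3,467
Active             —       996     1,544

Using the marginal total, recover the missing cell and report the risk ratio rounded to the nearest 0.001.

The missing cell is in the unexposed row: 1544 − 996 = 548.
So a = 2871, b = 596, c = 548, d = 996.
RR = [a/(a+b)] / [c/(c+d)] = (2871/3467) / (548/1544) = 0.82809/0.35492 = 2.33317

2.333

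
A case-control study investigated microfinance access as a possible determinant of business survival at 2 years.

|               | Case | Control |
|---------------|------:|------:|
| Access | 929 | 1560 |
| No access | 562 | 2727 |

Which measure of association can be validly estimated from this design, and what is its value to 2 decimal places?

2.89

Cells: a = 929, b = 1560, c = 562, d = 2727.
This is a case-control study: participants were sampled on outcome status, so risks in the source population cannot be estimated directly — relative risk is not valid here. The odds ratio is the appropriate measure.
OR = (a·d)/(b·c) = (929 × 2727) / (1560 × 562) = 2533383 / 876720 = 2.88961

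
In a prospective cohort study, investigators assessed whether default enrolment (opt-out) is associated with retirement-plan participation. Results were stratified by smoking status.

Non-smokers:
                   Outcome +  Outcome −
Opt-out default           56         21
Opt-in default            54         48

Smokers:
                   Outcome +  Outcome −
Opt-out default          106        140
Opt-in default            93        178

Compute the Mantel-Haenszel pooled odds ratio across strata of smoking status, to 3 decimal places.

1.634

OR_MH = Σ(aᵢdᵢ/nᵢ) / Σ(bᵢcᵢ/nᵢ), where nᵢ is the stratum total.
Stratum 1 (Non-smokers): n = 179; a·d/n = 56·48/179 = 15.0168; b·c/n = 21·54/179 = 6.3352
Stratum 2 (Smokers): n = 517; a·d/n = 106·178/517 = 36.4952; b·c/n = 140·93/517 = 25.1838
OR_MH = (15.0168 + 36.4952) / (6.3352 + 25.1838) = 51.5119 / 31.5189 = 1.63432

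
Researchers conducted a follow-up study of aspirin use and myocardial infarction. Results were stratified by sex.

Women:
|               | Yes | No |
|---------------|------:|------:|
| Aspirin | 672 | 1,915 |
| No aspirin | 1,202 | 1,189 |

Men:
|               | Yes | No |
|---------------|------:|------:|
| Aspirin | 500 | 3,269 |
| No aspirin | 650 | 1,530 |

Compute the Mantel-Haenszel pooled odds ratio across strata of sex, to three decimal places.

OR_MH = Σ(aᵢdᵢ/nᵢ) / Σ(bᵢcᵢ/nᵢ), where nᵢ is the stratum total.
Stratum 1 (Women): n = 4978; a·d/n = 672·1189/4978 = 160.5078; b·c/n = 1915·1202/4978 = 462.4006
Stratum 2 (Men): n = 5949; a·d/n = 500·1530/5949 = 128.5930; b·c/n = 3269·650/5949 = 357.1777
OR_MH = (160.5078 + 128.5930) / (462.4006 + 357.1777) = 289.1009 / 819.5782 = 0.35274

0.353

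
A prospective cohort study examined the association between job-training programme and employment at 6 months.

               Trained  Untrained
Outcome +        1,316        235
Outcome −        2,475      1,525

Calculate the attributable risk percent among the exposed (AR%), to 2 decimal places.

61.54

Reading the table with exposure as columns: a = 1316 (Trained, case), b = 2475 (Trained, non-case), c = 235 (Untrained, case), d = 1525.
Risk in exposed = 1316/3791 = 0.34714; risk in unexposed = 235/1760 = 0.13352.
RR = 0.34714/0.13352 = 2.59984
AR% = (RR − 1)/RR × 100 = (2.59984 − 1)/2.59984 × 100 = 61.5361%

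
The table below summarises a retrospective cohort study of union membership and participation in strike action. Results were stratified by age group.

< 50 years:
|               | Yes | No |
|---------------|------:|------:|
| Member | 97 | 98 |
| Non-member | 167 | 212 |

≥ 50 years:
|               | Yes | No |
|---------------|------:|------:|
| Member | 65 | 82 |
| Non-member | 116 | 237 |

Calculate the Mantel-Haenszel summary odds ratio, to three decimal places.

OR_MH = Σ(aᵢdᵢ/nᵢ) / Σ(bᵢcᵢ/nᵢ), where nᵢ is the stratum total.
Stratum 1 (< 50 years): n = 574; a·d/n = 97·212/574 = 35.8258; b·c/n = 98·167/574 = 28.5122
Stratum 2 (≥ 50 years): n = 500; a·d/n = 65·237/500 = 30.8100; b·c/n = 82·116/500 = 19.0240
OR_MH = (35.8258 + 30.8100) / (28.5122 + 19.0240) = 66.6358 / 47.5362 = 1.40179

1.402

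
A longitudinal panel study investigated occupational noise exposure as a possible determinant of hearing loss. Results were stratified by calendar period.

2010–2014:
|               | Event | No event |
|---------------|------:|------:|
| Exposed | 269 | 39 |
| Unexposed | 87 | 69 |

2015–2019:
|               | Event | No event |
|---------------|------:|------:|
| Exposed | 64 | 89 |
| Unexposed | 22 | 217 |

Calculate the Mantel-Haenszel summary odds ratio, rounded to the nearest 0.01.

OR_MH = Σ(aᵢdᵢ/nᵢ) / Σ(bᵢcᵢ/nᵢ), where nᵢ is the stratum total.
Stratum 1 (2010–2014): n = 464; a·d/n = 269·69/464 = 40.0022; b·c/n = 39·87/464 = 7.3125
Stratum 2 (2015–2019): n = 392; a·d/n = 64·217/392 = 35.4286; b·c/n = 89·22/392 = 4.9949
OR_MH = (40.0022 + 35.4286) / (7.3125 + 4.9949) = 75.4307 / 12.3074 = 6.12889

6.13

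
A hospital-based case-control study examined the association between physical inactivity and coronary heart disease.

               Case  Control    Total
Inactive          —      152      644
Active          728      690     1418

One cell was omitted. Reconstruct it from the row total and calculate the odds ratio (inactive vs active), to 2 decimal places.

The missing cell is in the exposed row: 644 − 152 = 492.
So a = 492, b = 152, c = 728, d = 690.
OR = (a·d)/(b·c) = (492 × 690) / (152 × 728) = 339480 / 110656 = 3.06789

3.07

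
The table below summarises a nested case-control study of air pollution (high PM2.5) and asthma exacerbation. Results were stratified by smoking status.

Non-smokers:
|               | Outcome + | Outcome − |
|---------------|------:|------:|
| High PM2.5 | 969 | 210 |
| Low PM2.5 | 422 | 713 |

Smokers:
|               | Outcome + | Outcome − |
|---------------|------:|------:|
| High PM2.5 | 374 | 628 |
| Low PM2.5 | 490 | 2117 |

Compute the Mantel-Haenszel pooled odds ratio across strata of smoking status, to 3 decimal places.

OR_MH = Σ(aᵢdᵢ/nᵢ) / Σ(bᵢcᵢ/nᵢ), where nᵢ is the stratum total.
Stratum 1 (Non-smokers): n = 2314; a·d/n = 969·713/2314 = 298.5726; b·c/n = 210·422/2314 = 38.2973
Stratum 2 (Smokers): n = 3609; a·d/n = 374·2117/3609 = 219.3843; b·c/n = 628·490/3609 = 85.2646
OR_MH = (298.5726 + 219.3843) / (38.2973 + 85.2646) = 517.9569 / 123.5619 = 4.19188

4.192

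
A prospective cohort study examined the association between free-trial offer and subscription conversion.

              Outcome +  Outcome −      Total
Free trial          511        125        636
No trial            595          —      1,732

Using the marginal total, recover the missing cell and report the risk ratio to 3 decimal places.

2.339

The missing cell is in the unexposed row: 1732 − 595 = 1137.
So a = 511, b = 125, c = 595, d = 1137.
RR = [a/(a+b)] / [c/(c+d)] = (511/636) / (595/1732) = 0.80346/0.34353 = 2.33881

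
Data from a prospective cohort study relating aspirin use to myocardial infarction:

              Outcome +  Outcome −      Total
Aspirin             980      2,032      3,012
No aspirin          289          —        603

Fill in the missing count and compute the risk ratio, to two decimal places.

0.68

The missing cell is in the unexposed row: 603 − 289 = 314.
So a = 980, b = 2032, c = 289, d = 314.
RR = [a/(a+b)] / [c/(c+d)] = (980/3012) / (289/603) = 0.32537/0.47927 = 0.67888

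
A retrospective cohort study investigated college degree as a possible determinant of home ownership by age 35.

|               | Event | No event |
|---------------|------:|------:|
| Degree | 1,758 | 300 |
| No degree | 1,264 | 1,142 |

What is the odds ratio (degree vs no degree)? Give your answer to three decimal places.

Cells: a = 1758, b = 300, c = 1264, d = 1142.
OR = (a·d)/(b·c) = (1758 × 1142) / (300 × 1264) = 2007636 / 379200 = 5.29440
The odds of home ownership by age 35 are about 5.29 times as high in the degree group.

5.294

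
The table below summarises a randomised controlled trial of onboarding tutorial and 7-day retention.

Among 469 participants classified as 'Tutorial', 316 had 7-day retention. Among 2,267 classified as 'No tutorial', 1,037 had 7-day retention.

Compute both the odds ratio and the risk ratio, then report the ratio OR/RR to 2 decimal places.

1.66

From the description: a = 316, b = 153, c = 1037, d = 1230.
OR = (316·1230)/(153·1037) = 388680/158661 = 2.44975
Risk in exposed = 316/469 = 0.67377; risk in unexposed = 1037/2267 = 0.45743; RR = 1.47295
OR/RR = 2.44975 / 1.47295 = 1.66316
The outcome is not rare, so the OR lies further from 1 than the RR.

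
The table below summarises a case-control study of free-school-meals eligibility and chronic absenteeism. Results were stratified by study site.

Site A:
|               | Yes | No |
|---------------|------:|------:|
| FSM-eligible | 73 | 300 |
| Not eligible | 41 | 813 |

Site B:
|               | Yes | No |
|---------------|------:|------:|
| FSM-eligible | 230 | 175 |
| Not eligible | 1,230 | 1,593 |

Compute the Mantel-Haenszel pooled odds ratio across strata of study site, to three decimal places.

OR_MH = Σ(aᵢdᵢ/nᵢ) / Σ(bᵢcᵢ/nᵢ), where nᵢ is the stratum total.
Stratum 1 (Site A): n = 1227; a·d/n = 73·813/1227 = 48.3692; b·c/n = 300·41/1227 = 10.0244
Stratum 2 (Site B): n = 3228; a·d/n = 230·1593/3228 = 113.5037; b·c/n = 175·1230/3228 = 66.6822
OR_MH = (48.3692 + 113.5037) / (10.0244 + 66.6822) = 161.8729 / 76.7066 = 2.11029

2.110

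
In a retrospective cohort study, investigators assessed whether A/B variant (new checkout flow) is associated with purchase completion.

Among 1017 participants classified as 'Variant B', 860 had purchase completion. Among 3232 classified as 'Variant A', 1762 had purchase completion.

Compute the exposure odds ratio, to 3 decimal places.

4.570

From the description: a = 860, b = 157, c = 1762, d = 1470.
OR = (a·d)/(b·c) = (860 × 1470) / (157 × 1762) = 1264200 / 276634 = 4.56994
The odds of purchase completion are about 4.57 times as high in the variant b group.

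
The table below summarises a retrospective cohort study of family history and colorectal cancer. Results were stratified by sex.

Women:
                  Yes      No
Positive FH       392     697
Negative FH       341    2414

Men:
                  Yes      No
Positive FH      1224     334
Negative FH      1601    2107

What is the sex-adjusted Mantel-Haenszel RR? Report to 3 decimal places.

RR_MH = Σ(aᵢ·n₀ᵢ/nᵢ) / Σ(cᵢ·n₁ᵢ/nᵢ), with n₁ᵢ = aᵢ+bᵢ (exposed), n₀ᵢ = cᵢ+dᵢ (unexposed), nᵢ = n₁ᵢ+n₀ᵢ.
Stratum 1 (Women): n₁ = 1089, n₀ = 2755, n = 3844; a·n₀/n = 392·2755/3844 = 280.9469; c·n₁/n = 341·1089/3844 = 96.6048
Stratum 2 (Men): n₁ = 1558, n₀ = 3708, n = 5266; a·n₀/n = 1224·3708/5266 = 861.8671; c·n₁/n = 1601·1558/5266 = 473.6722
RR_MH = (280.9469 + 861.8671) / (96.6048 + 473.6722) = 1142.8140 / 570.2771 = 2.00396

2.004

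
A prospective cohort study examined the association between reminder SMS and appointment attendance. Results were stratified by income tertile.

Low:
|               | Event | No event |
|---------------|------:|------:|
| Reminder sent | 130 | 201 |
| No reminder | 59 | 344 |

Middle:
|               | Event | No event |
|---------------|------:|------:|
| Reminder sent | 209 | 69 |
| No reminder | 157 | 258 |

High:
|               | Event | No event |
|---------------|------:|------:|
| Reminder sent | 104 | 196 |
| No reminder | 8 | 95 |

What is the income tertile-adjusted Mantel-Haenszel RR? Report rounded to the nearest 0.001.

RR_MH = Σ(aᵢ·n₀ᵢ/nᵢ) / Σ(cᵢ·n₁ᵢ/nᵢ), with n₁ᵢ = aᵢ+bᵢ (exposed), n₀ᵢ = cᵢ+dᵢ (unexposed), nᵢ = n₁ᵢ+n₀ᵢ.
Stratum 1 (Low): n₁ = 331, n₀ = 403, n = 734; a·n₀/n = 130·403/734 = 71.3760; c·n₁/n = 59·331/734 = 26.6063
Stratum 2 (Middle): n₁ = 278, n₀ = 415, n = 693; a·n₀/n = 209·415/693 = 125.1587; c·n₁/n = 157·278/693 = 62.9812
Stratum 3 (High): n₁ = 300, n₀ = 103, n = 403; a·n₀/n = 104·103/403 = 26.5806; c·n₁/n = 8·300/403 = 5.9553
RR_MH = (71.3760 + 125.1587 + 26.5806) / (26.6063 + 62.9812 + 5.9553) = 223.1154 / 95.5428 = 2.33524

2.335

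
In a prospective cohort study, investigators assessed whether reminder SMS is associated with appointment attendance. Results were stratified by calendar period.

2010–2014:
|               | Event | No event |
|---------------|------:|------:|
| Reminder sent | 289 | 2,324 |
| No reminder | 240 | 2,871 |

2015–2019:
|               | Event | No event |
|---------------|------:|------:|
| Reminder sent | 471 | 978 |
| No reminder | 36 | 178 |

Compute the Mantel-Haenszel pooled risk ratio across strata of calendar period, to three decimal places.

RR_MH = Σ(aᵢ·n₀ᵢ/nᵢ) / Σ(cᵢ·n₁ᵢ/nᵢ), with n₁ᵢ = aᵢ+bᵢ (exposed), n₀ᵢ = cᵢ+dᵢ (unexposed), nᵢ = n₁ᵢ+n₀ᵢ.
Stratum 1 (2010–2014): n₁ = 2613, n₀ = 3111, n = 5724; a·n₀/n = 289·3111/5724 = 157.0718; c·n₁/n = 240·2613/5724 = 109.5597
Stratum 2 (2015–2019): n₁ = 1449, n₀ = 214, n = 1663; a·n₀/n = 471·214/1663 = 60.6097; c·n₁/n = 36·1449/1663 = 31.3674
RR_MH = (157.0718 + 60.6097) / (109.5597 + 31.3674) = 217.6815 / 140.9272 = 1.54464

1.545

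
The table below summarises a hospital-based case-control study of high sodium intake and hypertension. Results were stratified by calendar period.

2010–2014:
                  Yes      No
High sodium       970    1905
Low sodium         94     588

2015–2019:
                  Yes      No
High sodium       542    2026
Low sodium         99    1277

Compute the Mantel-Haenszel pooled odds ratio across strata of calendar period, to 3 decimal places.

3.319

OR_MH = Σ(aᵢdᵢ/nᵢ) / Σ(bᵢcᵢ/nᵢ), where nᵢ is the stratum total.
Stratum 1 (2010–2014): n = 3557; a·d/n = 970·588/3557 = 160.3486; b·c/n = 1905·94/3557 = 50.3430
Stratum 2 (2015–2019): n = 3944; a·d/n = 542·1277/3944 = 175.4904; b·c/n = 2026·99/3944 = 50.8555
OR_MH = (160.3486 + 175.4904) / (50.3430 + 50.8555) = 335.8390 / 101.1985 = 3.31862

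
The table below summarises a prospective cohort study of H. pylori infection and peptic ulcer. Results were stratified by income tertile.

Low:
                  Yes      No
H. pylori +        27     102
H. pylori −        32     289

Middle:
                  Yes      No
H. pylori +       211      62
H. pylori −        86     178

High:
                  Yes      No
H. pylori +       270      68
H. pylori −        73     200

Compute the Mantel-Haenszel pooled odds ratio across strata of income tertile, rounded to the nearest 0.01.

OR_MH = Σ(aᵢdᵢ/nᵢ) / Σ(bᵢcᵢ/nᵢ), where nᵢ is the stratum total.
Stratum 1 (Low): n = 450; a·d/n = 27·289/450 = 17.3400; b·c/n = 102·32/450 = 7.2533
Stratum 2 (Middle): n = 537; a·d/n = 211·178/537 = 69.9404; b·c/n = 62·86/537 = 9.9292
Stratum 3 (High): n = 611; a·d/n = 270·200/611 = 88.3797; b·c/n = 68·73/611 = 8.1244
OR_MH = (17.3400 + 69.9404 + 88.3797) / (7.2533 + 9.9292 + 8.1244) = 175.6601 / 25.3070 = 6.94118

6.94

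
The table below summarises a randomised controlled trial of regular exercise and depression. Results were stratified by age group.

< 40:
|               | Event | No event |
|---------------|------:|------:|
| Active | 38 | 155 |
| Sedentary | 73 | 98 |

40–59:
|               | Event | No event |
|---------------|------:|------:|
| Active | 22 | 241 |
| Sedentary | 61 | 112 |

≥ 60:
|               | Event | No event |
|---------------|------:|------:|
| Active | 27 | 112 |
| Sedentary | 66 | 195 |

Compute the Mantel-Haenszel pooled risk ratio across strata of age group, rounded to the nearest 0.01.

0.45

RR_MH = Σ(aᵢ·n₀ᵢ/nᵢ) / Σ(cᵢ·n₁ᵢ/nᵢ), with n₁ᵢ = aᵢ+bᵢ (exposed), n₀ᵢ = cᵢ+dᵢ (unexposed), nᵢ = n₁ᵢ+n₀ᵢ.
Stratum 1 (< 40): n₁ = 193, n₀ = 171, n = 364; a·n₀/n = 38·171/364 = 17.8516; c·n₁/n = 73·193/364 = 38.7060
Stratum 2 (40–59): n₁ = 263, n₀ = 173, n = 436; a·n₀/n = 22·173/436 = 8.7294; c·n₁/n = 61·263/436 = 36.7959
Stratum 3 (≥ 60): n₁ = 139, n₀ = 261, n = 400; a·n₀/n = 27·261/400 = 17.6175; c·n₁/n = 66·139/400 = 22.9350
RR_MH = (17.8516 + 8.7294 + 17.6175) / (38.7060 + 36.7959 + 22.9350) = 44.1985 / 98.4369 = 0.44900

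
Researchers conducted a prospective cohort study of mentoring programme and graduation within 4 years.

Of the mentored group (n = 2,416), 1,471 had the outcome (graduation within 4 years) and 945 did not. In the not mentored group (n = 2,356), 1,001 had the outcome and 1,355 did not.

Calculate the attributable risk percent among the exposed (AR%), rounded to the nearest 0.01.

30.22

From the description: a = 1471, b = 945, c = 1001, d = 1355.
Risk in exposed = 1471/2416 = 0.60886; risk in unexposed = 1001/2356 = 0.42487.
RR = 0.60886/0.42487 = 1.43304
AR% = (RR − 1)/RR × 100 = (1.43304 − 1)/1.43304 × 100 = 30.2181%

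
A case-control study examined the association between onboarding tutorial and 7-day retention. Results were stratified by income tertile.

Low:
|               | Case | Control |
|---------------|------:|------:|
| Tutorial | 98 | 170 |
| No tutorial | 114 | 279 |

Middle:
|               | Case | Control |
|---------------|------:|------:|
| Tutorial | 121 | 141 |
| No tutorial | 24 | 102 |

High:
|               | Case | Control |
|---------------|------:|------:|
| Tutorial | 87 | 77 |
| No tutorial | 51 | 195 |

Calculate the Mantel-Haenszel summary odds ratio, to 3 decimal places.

OR_MH = Σ(aᵢdᵢ/nᵢ) / Σ(bᵢcᵢ/nᵢ), where nᵢ is the stratum total.
Stratum 1 (Low): n = 661; a·d/n = 98·279/661 = 41.3646; b·c/n = 170·114/661 = 29.3192
Stratum 2 (Middle): n = 388; a·d/n = 121·102/388 = 31.8093; b·c/n = 141·24/388 = 8.7216
Stratum 3 (High): n = 410; a·d/n = 87·195/410 = 41.3780; b·c/n = 77·51/410 = 9.5780
OR_MH = (41.3646 + 31.8093 + 41.3780) / (29.3192 + 8.7216 + 9.5780) = 114.5519 / 47.6189 = 2.40560

2.406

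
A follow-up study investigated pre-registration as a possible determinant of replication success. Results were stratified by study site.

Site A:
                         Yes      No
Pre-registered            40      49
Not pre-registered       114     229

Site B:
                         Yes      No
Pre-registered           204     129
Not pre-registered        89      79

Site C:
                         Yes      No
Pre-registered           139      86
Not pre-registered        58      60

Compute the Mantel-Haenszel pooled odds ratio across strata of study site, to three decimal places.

OR_MH = Σ(aᵢdᵢ/nᵢ) / Σ(bᵢcᵢ/nᵢ), where nᵢ is the stratum total.
Stratum 1 (Site A): n = 432; a·d/n = 40·229/432 = 21.2037; b·c/n = 49·114/432 = 12.9306
Stratum 2 (Site B): n = 501; a·d/n = 204·79/501 = 32.1677; b·c/n = 129·89/501 = 22.9162
Stratum 3 (Site C): n = 343; a·d/n = 139·60/343 = 24.3149; b·c/n = 86·58/343 = 14.5423
OR_MH = (21.2037 + 32.1677 + 24.3149) / (12.9306 + 22.9162 + 14.5423) = 77.6862 / 50.3890 = 1.54173

1.542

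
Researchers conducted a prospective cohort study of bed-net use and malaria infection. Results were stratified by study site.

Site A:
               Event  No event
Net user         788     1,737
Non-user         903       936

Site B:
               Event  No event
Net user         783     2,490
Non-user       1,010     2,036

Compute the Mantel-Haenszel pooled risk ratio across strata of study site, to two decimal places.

0.68

RR_MH = Σ(aᵢ·n₀ᵢ/nᵢ) / Σ(cᵢ·n₁ᵢ/nᵢ), with n₁ᵢ = aᵢ+bᵢ (exposed), n₀ᵢ = cᵢ+dᵢ (unexposed), nᵢ = n₁ᵢ+n₀ᵢ.
Stratum 1 (Site A): n₁ = 2525, n₀ = 1839, n = 4364; a·n₀/n = 788·1839/4364 = 332.0651; c·n₁/n = 903·2525/4364 = 522.4736
Stratum 2 (Site B): n₁ = 3273, n₀ = 3046, n = 6319; a·n₀/n = 783·3046/6319 = 377.4360; c·n₁/n = 1010·3273/6319 = 523.1413
RR_MH = (332.0651 + 377.4360) / (522.4736 + 523.1413) = 709.5011 / 1045.6150 = 0.67855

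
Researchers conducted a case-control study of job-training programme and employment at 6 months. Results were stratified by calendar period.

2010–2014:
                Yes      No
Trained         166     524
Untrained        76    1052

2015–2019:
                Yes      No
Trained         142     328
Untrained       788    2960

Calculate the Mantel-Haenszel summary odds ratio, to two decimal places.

OR_MH = Σ(aᵢdᵢ/nᵢ) / Σ(bᵢcᵢ/nᵢ), where nᵢ is the stratum total.
Stratum 1 (2010–2014): n = 1818; a·d/n = 166·1052/1818 = 96.0572; b·c/n = 524·76/1818 = 21.9054
Stratum 2 (2015–2019): n = 4218; a·d/n = 142·2960/4218 = 99.6491; b·c/n = 328·788/4218 = 61.2764
OR_MH = (96.0572 + 99.6491) / (21.9054 + 61.2764) = 195.7063 / 83.1818 = 2.35275

2.35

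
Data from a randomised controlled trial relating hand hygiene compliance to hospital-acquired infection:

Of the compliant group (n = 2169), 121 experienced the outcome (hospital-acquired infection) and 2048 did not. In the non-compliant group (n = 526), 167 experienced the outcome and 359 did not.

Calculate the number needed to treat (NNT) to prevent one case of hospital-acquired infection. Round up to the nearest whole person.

Risk in treated group = 121/2169 = 0.05579; risk in control = 167/526 = 0.31749.
Absolute risk reduction = 0.31749 − 0.05579 = 0.26170
NNT = 1 / ARR = 1 / 0.26170 = 3.821 → round up → 4

4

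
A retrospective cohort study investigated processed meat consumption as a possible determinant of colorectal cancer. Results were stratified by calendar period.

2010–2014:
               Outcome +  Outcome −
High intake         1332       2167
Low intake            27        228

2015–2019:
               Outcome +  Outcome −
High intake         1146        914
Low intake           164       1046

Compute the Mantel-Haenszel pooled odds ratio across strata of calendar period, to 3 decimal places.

7.285

OR_MH = Σ(aᵢdᵢ/nᵢ) / Σ(bᵢcᵢ/nᵢ), where nᵢ is the stratum total.
Stratum 1 (2010–2014): n = 3754; a·d/n = 1332·228/3754 = 80.8993; b·c/n = 2167·27/3754 = 15.5858
Stratum 2 (2015–2019): n = 3270; a·d/n = 1146·1046/3270 = 366.5798; b·c/n = 914·164/3270 = 45.8398
OR_MH = (80.8993 + 366.5798) / (15.5858 + 45.8398) = 447.4791 / 61.4255 = 7.28490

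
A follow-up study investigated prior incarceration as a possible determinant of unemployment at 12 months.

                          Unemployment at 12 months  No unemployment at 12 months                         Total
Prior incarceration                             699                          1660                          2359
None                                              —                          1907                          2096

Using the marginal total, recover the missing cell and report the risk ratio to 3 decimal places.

The missing cell is in the unexposed row: 2096 − 1907 = 189.
So a = 699, b = 1660, c = 189, d = 1907.
RR = [a/(a+b)] / [c/(c+d)] = (699/2359) / (189/2096) = 0.29631/0.09017 = 3.28608

3.286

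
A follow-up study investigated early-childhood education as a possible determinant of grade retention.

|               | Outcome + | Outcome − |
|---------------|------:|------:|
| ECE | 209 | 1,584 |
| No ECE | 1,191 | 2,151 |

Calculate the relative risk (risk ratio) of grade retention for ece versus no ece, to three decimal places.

0.327

Cells: a = 209, b = 1584, c = 1191, d = 2151.
Risk in exposed = 209/1793 = 0.11656; risk in unexposed = 1191/3342 = 0.35637.
RR = 0.11656 / 0.35637 = 0.32709
The risk is 67% lower among the exposed than among the unexposed.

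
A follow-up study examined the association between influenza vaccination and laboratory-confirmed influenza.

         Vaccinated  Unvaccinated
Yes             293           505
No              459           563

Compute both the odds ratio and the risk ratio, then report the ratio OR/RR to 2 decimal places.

0.86

Reading the table with exposure as columns: a = 293 (Vaccinated, case), b = 459 (Vaccinated, non-case), c = 505 (Unvaccinated, case), d = 563.
OR = (293·563)/(459·505) = 164959/231795 = 0.71166
Risk in exposed = 293/752 = 0.38963; risk in unexposed = 505/1068 = 0.47285; RR = 0.82400
OR/RR = 0.71166 / 0.82400 = 0.86366
The outcome is not rare, so the OR lies further from 1 than the RR.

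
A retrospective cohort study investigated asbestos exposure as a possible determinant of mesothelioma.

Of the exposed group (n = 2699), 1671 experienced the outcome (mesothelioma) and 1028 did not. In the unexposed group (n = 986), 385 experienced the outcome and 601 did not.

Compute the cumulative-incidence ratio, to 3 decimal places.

1.586

From the description: a = 1671, b = 1028, c = 385, d = 601.
Risk in exposed = 1671/2699 = 0.61912; risk in unexposed = 385/986 = 0.39047.
RR = 0.61912 / 0.39047 = 1.58559
The risk among the exposed is 1.59 times that among the unexposed.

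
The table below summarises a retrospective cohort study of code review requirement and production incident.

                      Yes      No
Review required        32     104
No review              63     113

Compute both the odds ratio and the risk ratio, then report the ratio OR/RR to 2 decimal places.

Cells: a = 32, b = 104, c = 63, d = 113.
OR = (32·113)/(104·63) = 3616/6552 = 0.55189
Risk in exposed = 32/136 = 0.23529; risk in unexposed = 63/176 = 0.35795; RR = 0.65733
OR/RR = 0.55189 / 0.65733 = 0.83960
The outcome is not rare, so the OR lies further from 1 than the RR.

0.84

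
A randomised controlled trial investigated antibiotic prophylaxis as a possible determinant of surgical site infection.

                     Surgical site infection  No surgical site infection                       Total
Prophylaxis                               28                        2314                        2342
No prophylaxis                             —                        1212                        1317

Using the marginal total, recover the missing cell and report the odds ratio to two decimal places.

0.14

The missing cell is in the unexposed row: 1317 − 1212 = 105.
So a = 28, b = 2314, c = 105, d = 1212.
OR = (a·d)/(b·c) = (28 × 1212) / (2314 × 105) = 33936 / 242970 = 0.13967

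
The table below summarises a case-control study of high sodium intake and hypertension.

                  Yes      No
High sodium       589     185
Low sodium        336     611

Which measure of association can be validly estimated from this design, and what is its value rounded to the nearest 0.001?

5.790

Cells: a = 589, b = 185, c = 336, d = 611.
This is a case-control study: participants were sampled on outcome status, so risks in the source population cannot be estimated directly — relative risk is not valid here. The odds ratio is the appropriate measure.
OR = (a·d)/(b·c) = (589 × 611) / (185 × 336) = 359879 / 62160 = 5.78956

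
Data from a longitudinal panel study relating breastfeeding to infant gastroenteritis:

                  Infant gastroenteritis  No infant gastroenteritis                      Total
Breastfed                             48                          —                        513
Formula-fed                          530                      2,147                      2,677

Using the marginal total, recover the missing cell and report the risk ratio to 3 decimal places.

The missing cell is in the exposed row: 513 − 48 = 465.
So a = 48, b = 465, c = 530, d = 2147.
RR = [a/(a+b)] / [c/(c+d)] = (48/513) / (530/2677) = 0.09357/0.19798 = 0.47260

0.473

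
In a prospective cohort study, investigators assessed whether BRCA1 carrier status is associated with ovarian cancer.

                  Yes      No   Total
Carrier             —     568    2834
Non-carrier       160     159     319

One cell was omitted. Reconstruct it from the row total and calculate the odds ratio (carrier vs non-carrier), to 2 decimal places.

The missing cell is in the exposed row: 2834 − 568 = 2266.
So a = 2266, b = 568, c = 160, d = 159.
OR = (a·d)/(b·c) = (2266 × 159) / (568 × 160) = 360294 / 90880 = 3.96450

3.96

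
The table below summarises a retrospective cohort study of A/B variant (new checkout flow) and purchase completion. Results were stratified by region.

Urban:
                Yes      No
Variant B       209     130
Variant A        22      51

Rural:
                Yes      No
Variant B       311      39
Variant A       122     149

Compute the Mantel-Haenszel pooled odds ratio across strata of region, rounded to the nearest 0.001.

6.881

OR_MH = Σ(aᵢdᵢ/nᵢ) / Σ(bᵢcᵢ/nᵢ), where nᵢ is the stratum total.
Stratum 1 (Urban): n = 412; a·d/n = 209·51/412 = 25.8714; b·c/n = 130·22/412 = 6.9417
Stratum 2 (Rural): n = 621; a·d/n = 311·149/621 = 74.6200; b·c/n = 39·122/621 = 7.6618
OR_MH = (25.8714 + 74.6200) / (6.9417 + 7.6618) = 100.4913 / 14.6036 = 6.88128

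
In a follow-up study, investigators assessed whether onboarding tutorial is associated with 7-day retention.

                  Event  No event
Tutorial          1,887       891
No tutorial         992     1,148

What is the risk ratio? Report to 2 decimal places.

1.47

Cells: a = 1887, b = 891, c = 992, d = 1148.
Risk in exposed = 1887/2778 = 0.67927; risk in unexposed = 992/2140 = 0.46355.
RR = 0.67927 / 0.46355 = 1.46535
The risk among the exposed is 1.47 times that among the unexposed.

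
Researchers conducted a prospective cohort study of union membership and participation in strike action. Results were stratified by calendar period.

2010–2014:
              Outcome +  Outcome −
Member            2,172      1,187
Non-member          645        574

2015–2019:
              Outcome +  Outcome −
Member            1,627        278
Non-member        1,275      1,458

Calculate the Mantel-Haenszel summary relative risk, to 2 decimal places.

1.54

RR_MH = Σ(aᵢ·n₀ᵢ/nᵢ) / Σ(cᵢ·n₁ᵢ/nᵢ), with n₁ᵢ = aᵢ+bᵢ (exposed), n₀ᵢ = cᵢ+dᵢ (unexposed), nᵢ = n₁ᵢ+n₀ᵢ.
Stratum 1 (2010–2014): n₁ = 3359, n₀ = 1219, n = 4578; a·n₀/n = 2172·1219/4578 = 578.3460; c·n₁/n = 645·3359/4578 = 473.2536
Stratum 2 (2015–2019): n₁ = 1905, n₀ = 2733, n = 4638; a·n₀/n = 1627·2733/4638 = 958.7303; c·n₁/n = 1275·1905/4638 = 523.6902
RR_MH = (578.3460 + 958.7303) / (473.2536 + 523.6902) = 1537.0763 / 996.9438 = 1.54179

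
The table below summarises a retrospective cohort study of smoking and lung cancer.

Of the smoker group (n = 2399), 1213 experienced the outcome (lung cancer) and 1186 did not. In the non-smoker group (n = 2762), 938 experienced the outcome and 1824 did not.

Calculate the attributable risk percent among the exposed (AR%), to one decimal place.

32.8

From the description: a = 1213, b = 1186, c = 938, d = 1824.
Risk in exposed = 1213/2399 = 0.50563; risk in unexposed = 938/2762 = 0.33961.
RR = 0.50563/0.33961 = 1.48885
AR% = (RR − 1)/RR × 100 = (1.48885 − 1)/1.48885 × 100 = 32.8341%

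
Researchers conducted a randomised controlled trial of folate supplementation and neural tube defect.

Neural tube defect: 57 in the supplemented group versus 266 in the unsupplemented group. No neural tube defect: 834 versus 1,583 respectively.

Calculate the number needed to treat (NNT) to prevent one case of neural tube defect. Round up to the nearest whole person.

13

Risk in treated group = 57/891 = 0.06397; risk in control = 266/1849 = 0.14386.
Absolute risk reduction = 0.14386 − 0.06397 = 0.07989
NNT = 1 / ARR = 1 / 0.07989 = 12.517 → round up → 13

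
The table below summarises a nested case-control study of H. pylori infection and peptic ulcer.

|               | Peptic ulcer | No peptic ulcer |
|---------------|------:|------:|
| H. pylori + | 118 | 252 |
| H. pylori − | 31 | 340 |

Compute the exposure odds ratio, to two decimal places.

Cells: a = 118, b = 252, c = 31, d = 340.
OR = (a·d)/(b·c) = (118 × 340) / (252 × 31) = 40120 / 7812 = 5.13569
The odds of peptic ulcer are about 5.14 times as high in the h. pylori + group.

5.14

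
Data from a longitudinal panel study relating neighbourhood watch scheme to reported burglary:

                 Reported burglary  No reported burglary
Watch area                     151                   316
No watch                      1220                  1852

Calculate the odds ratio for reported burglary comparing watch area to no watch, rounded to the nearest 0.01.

0.73

Cells: a = 151, b = 316, c = 1220, d = 1852.
OR = (a·d)/(b·c) = (151 × 1852) / (316 × 1220) = 279652 / 385520 = 0.72539
Exposure is associated with lower odds of reported burglary (OR = 0.73 < 1).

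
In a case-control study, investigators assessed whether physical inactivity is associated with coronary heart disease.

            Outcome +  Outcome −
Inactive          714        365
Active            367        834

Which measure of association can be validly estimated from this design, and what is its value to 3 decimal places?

4.445

Cells: a = 714, b = 365, c = 367, d = 834.
This is a case-control study: participants were sampled on outcome status, so risks in the source population cannot be estimated directly — relative risk is not valid here. The odds ratio is the appropriate measure.
OR = (a·d)/(b·c) = (714 × 834) / (365 × 367) = 595476 / 133955 = 4.44534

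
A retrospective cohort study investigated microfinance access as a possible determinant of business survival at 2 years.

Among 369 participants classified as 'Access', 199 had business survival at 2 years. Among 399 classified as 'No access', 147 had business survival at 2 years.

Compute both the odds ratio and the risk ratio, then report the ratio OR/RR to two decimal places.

1.37

From the description: a = 199, b = 170, c = 147, d = 252.
OR = (199·252)/(170·147) = 50148/24990 = 2.00672
Risk in exposed = 199/369 = 0.53930; risk in unexposed = 147/399 = 0.36842; RR = 1.46380
OR/RR = 2.00672 / 1.46380 = 1.37090
The outcome is not rare, so the OR lies further from 1 than the RR.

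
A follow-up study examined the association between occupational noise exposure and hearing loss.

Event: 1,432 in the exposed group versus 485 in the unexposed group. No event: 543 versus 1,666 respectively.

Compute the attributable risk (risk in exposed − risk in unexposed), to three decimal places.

From the description: a = 1432, b = 543, c = 485, d = 1666.
Risk in exposed = 1432/1975 = 0.725063; risk in unexposed = 485/2151 = 0.225477.
Risk difference = 0.725063 − 0.225477 = 0.499587

0.500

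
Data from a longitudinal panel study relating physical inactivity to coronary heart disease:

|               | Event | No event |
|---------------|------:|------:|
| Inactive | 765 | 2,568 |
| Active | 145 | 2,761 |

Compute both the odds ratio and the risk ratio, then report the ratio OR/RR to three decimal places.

Cells: a = 765, b = 2568, c = 145, d = 2761.
OR = (765·2761)/(2568·145) = 2112165/372360 = 5.67237
Risk in exposed = 765/3333 = 0.22952; risk in unexposed = 145/2906 = 0.04990; RR = 4.59996
OR/RR = 5.67237 / 4.59996 = 1.23314
The outcome is not rare, so the OR lies further from 1 than the RR.

1.233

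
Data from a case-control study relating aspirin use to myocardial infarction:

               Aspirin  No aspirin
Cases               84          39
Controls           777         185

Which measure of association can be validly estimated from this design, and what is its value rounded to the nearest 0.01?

Reading the table with exposure as columns: a = 84 (Aspirin, case), b = 777 (Aspirin, non-case), c = 39 (No aspirin, case), d = 185.
This is a case-control study: participants were sampled on outcome status, so risks in the source population cannot be estimated directly — relative risk is not valid here. The odds ratio is the appropriate measure.
OR = (a·d)/(b·c) = (84 × 185) / (777 × 39) = 15540 / 30303 = 0.51282

0.51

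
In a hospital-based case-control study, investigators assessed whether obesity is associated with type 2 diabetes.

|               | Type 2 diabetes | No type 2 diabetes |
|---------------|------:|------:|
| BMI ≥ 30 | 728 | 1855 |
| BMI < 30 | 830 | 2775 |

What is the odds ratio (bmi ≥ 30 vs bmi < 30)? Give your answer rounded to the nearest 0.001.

Cells: a = 728, b = 1855, c = 830, d = 2775.
OR = (a·d)/(b·c) = (728 × 2775) / (1855 × 830) = 2020200 / 1539650 = 1.31212
The odds of type 2 diabetes are about 1.31 times as high in the bmi ≥ 30 group.

1.312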